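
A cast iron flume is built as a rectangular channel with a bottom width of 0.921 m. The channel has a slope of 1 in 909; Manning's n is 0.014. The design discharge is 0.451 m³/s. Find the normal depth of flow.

Manning's equation rearranged: A R^(2/3) = nQ / (1·√S) = 0.014 × 0.451 / (√0.0011) = 0.1904.
At y = 0.628 m: A R^(2/3) = 0.239 — high.
At y = 0.366 m: A R^(2/3) = 0.1168 — low.
At y = 0.527 m: A R^(2/3) = 0.1904 — close enough.

y_n = 0.527 m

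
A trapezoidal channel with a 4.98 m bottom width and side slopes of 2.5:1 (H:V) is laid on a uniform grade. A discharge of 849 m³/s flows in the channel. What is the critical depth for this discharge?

At critical depth, Q² T / (g A³) = 1, i.e. A³/T = Q²/g = 849²/9.81 = 73480.
At y = 7.59 m: A³/T = 140000 — over.
At y = 6.57 m: A³/T = 73520 — close enough.

y_c = 6.57 m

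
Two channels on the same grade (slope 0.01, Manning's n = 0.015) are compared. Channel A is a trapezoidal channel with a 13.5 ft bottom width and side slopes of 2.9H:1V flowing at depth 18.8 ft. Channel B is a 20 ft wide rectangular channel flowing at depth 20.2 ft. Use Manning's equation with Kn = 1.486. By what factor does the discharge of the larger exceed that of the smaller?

4.12

Channel A: With bottom width b = 13.5 ft and side slope z = 2.9: A = (b + zy)y = (13.5 + 2.9×18.8)×18.8 = 1279 ft²; P = b + 2y√(1+z²) = 13.5 + 2×18.8×3.068 = 128.8 ft. Hydraulic radius R = A/P = 1279/128.8 = 9.925 ft. Q_A = (1.486/0.015)·1279·9.925^(2/3)·√0.01 = 58510 ft³/s.
Channel B: Flow area A = b·y = 20 × 20.2 = 404 ft². Wetted perimeter P = b + 2y = 20 + 2×20.2 = 60.4 ft. Hydraulic radius R = A/P = 404/60.4 = 6.689 ft. Q_B = (1.486/0.015)·404·6.689^(2/3)·√0.01 = 14210 ft³/s.
The larger discharge is 58510 ft³/s and the smaller is 14210 ft³/s; the ratio is 4.12.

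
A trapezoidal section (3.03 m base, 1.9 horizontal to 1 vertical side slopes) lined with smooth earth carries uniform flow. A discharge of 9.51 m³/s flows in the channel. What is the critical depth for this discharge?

y_c = 0.835 m

At critical depth, Q² T / (g A³) = 1, i.e. A³/T = Q²/g = 9.51²/9.81 = 9.219.
Try y = 1.03 m: A³/T = 19.52 — over.
Try y = 0.681 m: A³/T = 4.545 — short.
Try y = 0.835 m: A³/T = 9.234 — matches.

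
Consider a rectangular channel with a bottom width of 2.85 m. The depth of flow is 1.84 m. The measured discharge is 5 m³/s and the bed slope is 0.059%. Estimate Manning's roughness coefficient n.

Flow area A = b·y = 2.85 × 1.84 = 5.244 m². Wetted perimeter P = b + 2y = 2.85 + 2×1.84 = 6.53 m.
Hydraulic radius R = A/P = 5.244/6.53 = 0.8031 m.
Rearranging Manning's equation: n = (1/Q) A R^(2/3) S^(1/2) = (1/5) × 5.244 × 0.8031^(2/3) × √0.00059 = 0.022.

n = 0.022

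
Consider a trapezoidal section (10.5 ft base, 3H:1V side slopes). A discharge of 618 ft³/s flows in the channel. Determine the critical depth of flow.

y_c = 3.44 ft

At critical depth, Q² T / (g A³) = 1, i.e. A³/T = Q²/g = 618²/32.2 = 11860.
Trying y = 2.8 ft: A³/T = 5429 — short.
Trying y = 3.76 ft: A³/T = 16610 — over.
Trying y = 3.44 ft: A³/T = 11800 — ≈ 11860.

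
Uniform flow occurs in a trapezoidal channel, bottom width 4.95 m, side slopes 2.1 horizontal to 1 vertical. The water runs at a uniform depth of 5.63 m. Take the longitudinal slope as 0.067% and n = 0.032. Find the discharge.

With bottom width b = 4.95 m and side slope z = 2.1: A = (b + zy)y = (4.95 + 2.1×5.63)×5.63 = 94.43 m²; P = b + 2y√(1+z²) = 4.95 + 2×5.63×2.326 = 31.14 m.
Hydraulic radius R = A/P = 94.43/31.14 = 3.032 m.
Manning's equation: Q = (1/n) A R^(2/3) S^(1/2) = (1/0.032) × 94.43 × 3.032^(2/3) × 0.00067^(1/2) = 160 m³/s.

Q = 160 m³/s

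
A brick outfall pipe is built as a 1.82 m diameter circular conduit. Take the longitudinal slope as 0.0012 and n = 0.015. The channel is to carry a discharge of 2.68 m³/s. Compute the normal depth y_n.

Manning's equation rearranged: A R^(2/3) = nQ / (1·√S) = 0.015 × 2.68 / (√0.0012) = 1.16.
Trying y = 1.28 m: A R^(2/3) = 1.296 — too large.
Trying y = 0.928 m: A R^(2/3) = 0.7954 — too small.
Trying y = 1.18 m: A R^(2/3) = 1.16 — close enough.

y_n = 1.18 m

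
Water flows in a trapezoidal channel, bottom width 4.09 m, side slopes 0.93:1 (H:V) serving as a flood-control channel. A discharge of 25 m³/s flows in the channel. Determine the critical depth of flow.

y_c = 1.4 m

At critical depth, Q² T / (g A³) = 1, i.e. A³/T = Q²/g = 25²/9.81 = 63.71.
Try y = 1.01 m: A³/T = 21.96 — short.
Try y = 1.74 m: A³/T = 133.7 — over.
Try y = 1.4 m: A³/T = 64.26 — ≈ 63.71.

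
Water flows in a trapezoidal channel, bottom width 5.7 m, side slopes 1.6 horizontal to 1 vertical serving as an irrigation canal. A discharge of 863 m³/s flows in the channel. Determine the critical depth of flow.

At critical depth, Q² T / (g A³) = 1, i.e. A³/T = Q²/g = 863²/9.81 = 75920.
Try y = 6.32 m: A³/T = 38500 — low.
Try y = 8.94 m: A³/T = 166700 — high.
Try y = 7.43 m: A³/T = 75710 — matches.

y_c = 7.43 m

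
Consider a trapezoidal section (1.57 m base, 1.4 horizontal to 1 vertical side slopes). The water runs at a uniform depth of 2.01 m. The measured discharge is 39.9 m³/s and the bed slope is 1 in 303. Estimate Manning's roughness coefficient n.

With bottom width b = 1.57 m and side slope z = 1.4: A = (b + zy)y = (1.57 + 1.4×2.01)×2.01 = 8.812 m²; P = b + 2y√(1+z²) = 1.57 + 2×2.01×1.72 = 8.486 m.
Hydraulic radius R = A/P = 8.812/8.486 = 1.038 m.
Rearranging Manning's equation: n = (1/Q) A R^(2/3) S^(1/2) = (1/39.9) × 8.812 × 1.038^(2/3) × √0.0033 = 0.013.

n = 0.013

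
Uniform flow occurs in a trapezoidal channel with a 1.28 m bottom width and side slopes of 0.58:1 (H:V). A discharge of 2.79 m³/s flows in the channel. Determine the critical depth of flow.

y_c = 0.702 m

At critical depth, Q² T / (g A³) = 1, i.e. A³/T = Q²/g = 2.79²/9.81 = 0.7935.
Try y = 0.831 m: A³/T = 1.399 — too large.
Try y = 0.583 m: A³/T = 0.4292 — too small.
Try y = 0.702 m: A³/T = 0.7933 — matches.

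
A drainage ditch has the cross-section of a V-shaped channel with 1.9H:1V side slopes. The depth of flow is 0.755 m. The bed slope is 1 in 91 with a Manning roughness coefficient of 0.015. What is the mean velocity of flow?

V = 3.36 m/s

For a triangular section with side slope z = 1.9: A = zy² = 1.9×0.755² = 1.083 m²; P = 2y√(1+z²) = 2×0.755×2.147 = 3.242 m.
Hydraulic radius R = A/P = 1.083/3.242 = 0.3341 m.
From Manning's equation, V = (1/n) R^(2/3) S^(1/2) = (1/0.015) × 0.3341^(2/3) × 0.01099^(1/2) = 3.36 m/s.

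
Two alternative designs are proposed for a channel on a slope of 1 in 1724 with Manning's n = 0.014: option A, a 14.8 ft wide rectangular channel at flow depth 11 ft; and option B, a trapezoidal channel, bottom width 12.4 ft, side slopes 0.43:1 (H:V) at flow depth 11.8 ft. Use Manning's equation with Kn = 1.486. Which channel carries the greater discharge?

channel B

Channel A: Flow area A = b·y = 14.8 × 11 = 162.8 ft². Wetted perimeter P = b + 2y = 14.8 + 2×11 = 36.8 ft. Hydraulic radius R = A/P = 162.8/36.8 = 4.424 ft. Q_A = (1.486/0.014)·162.8·4.424^(2/3)·√0.00058 = 1122 ft³/s.
Channel B: With bottom width b = 12.4 ft and side slope z = 0.43: A = (b + zy)y = (12.4 + 0.43×11.8)×11.8 = 206.2 ft²; P = b + 2y√(1+z²) = 12.4 + 2×11.8×1.089 = 38.09 ft. Hydraulic radius R = A/P = 206.2/38.09 = 5.413 ft. Q_B = (1.486/0.014)·206.2·5.413^(2/3)·√0.00058 = 1625 ft³/s.
Q_A = 1122 ft³/s vs Q_B = 1625 ft³/s, so channel B carries more.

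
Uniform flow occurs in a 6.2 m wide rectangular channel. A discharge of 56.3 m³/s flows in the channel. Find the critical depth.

y_c = 2.03 m

For a rectangular channel, critical depth y_c = (q²/g)^(1/3) where q = Q/b = 56.3/6.2 = 9.081 m²/s.
So y_c = (9.081²/9.81)^(1/3) = 2.03 m.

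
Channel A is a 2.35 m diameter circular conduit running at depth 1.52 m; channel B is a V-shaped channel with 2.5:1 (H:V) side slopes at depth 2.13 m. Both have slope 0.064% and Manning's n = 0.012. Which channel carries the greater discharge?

Channel A: For a circular section of diameter D = 2.35 m at depth y = 1.52 m, the central angle is θ = 2 arccos(1 − 2y/D) = 3.738 rad. Then A = (D²/8)(θ − sin θ) = 2.968 m² and P = Dθ/2 = 4.392 m. Hydraulic radius R = A/P = 2.968/4.392 = 0.6757 m. Q_A = (1/0.012)·2.968·0.6757^(2/3)·√0.00064 = 4.818 m³/s.
Channel B: For a triangular section with side slope z = 2.5: A = zy² = 2.5×2.13² = 11.34 m²; P = 2y√(1+z²) = 2×2.13×2.693 = 11.47 m. Hydraulic radius R = A/P = 11.34/11.47 = 0.9888 m. Q_B = (1/0.012)·11.34·0.9888^(2/3)·√0.00064 = 23.73 m³/s.
Q_A = 4.818 m³/s vs Q_B = 23.73 m³/s, so channel B carries more.

channel B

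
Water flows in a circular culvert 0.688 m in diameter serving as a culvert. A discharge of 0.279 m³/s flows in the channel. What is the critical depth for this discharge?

At critical depth, Q² T / (g A³) = 1, i.e. A³/T = Q²/g = 0.279²/9.81 = 0.007935.
Trying y = 0.249 m: A³/T = 0.002703 — low.
Trying y = 0.33 m: A³/T = 0.007965 — close enough.

y_c = 0.33 m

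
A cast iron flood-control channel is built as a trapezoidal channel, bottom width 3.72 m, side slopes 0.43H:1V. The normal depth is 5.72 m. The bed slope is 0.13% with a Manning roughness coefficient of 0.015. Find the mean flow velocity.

V = 4.05 m/s

With bottom width b = 3.72 m and side slope z = 0.43: A = (b + zy)y = (3.72 + 0.43×5.72)×5.72 = 35.35 m²; P = b + 2y√(1+z²) = 3.72 + 2×5.72×1.089 = 16.17 m.
Hydraulic radius R = A/P = 35.35/16.17 = 2.186 m.
From Manning's equation, V = (1/n) R^(2/3) S^(1/2) = (1/0.015) × 2.186^(2/3) × 0.0013^(1/2) = 4.05 m/s.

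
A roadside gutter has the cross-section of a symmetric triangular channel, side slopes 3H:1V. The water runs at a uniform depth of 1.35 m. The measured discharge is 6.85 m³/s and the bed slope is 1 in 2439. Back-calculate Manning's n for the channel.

n = 0.012

For a triangular section with side slope z = 3: A = zy² = 3×1.35² = 5.468 m²; P = 2y√(1+z²) = 2×1.35×3.162 = 8.538 m.
Hydraulic radius R = A/P = 5.468/8.538 = 0.6404 m.
Rearranging Manning's equation: n = (1/Q) A R^(2/3) S^(1/2) = (1/6.85) × 5.468 × 0.6404^(2/3) × √0.00041 = 0.012.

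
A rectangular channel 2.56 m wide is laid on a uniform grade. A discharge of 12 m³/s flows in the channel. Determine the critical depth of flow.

For a rectangular channel, critical depth y_c = (q²/g)^(1/3) where q = Q/b = 12/2.56 = 4.688 m²/s.
So y_c = (4.688²/9.81)^(1/3) = 1.31 m.

y_c = 1.31 m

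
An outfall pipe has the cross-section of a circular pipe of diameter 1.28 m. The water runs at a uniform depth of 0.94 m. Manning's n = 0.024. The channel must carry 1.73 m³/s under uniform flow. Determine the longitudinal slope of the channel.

S = 0.00601

For a circular section of diameter D = 1.28 m at depth y = 0.94 m, the central angle is θ = 2 arccos(1 − 2y/D) = 4.117 rad. Then A = (D²/8)(θ − sin θ) = 1.013 m² and P = Dθ/2 = 2.635 m.
Hydraulic radius R = A/P = 1.013/2.635 = 0.3844 m.
From Manning's equation, S = [nQ / (1 A R^(2/3))]² = [0.024 × 1.73 / (1 × 1.013 × 0.3844^(2/3))]² = 0.00601.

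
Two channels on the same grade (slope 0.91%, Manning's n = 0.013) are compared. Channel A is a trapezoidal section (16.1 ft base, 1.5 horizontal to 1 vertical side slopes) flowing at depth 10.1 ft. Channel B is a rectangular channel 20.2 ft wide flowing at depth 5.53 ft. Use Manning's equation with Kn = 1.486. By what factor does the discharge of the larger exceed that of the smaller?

4

Channel A: With bottom width b = 16.1 ft and side slope z = 1.5: A = (b + zy)y = (16.1 + 1.5×10.1)×10.1 = 315.6 ft²; P = b + 2y√(1+z²) = 16.1 + 2×10.1×1.803 = 52.52 ft. Hydraulic radius R = A/P = 315.6/52.52 = 6.01 ft. Q_A = (1.486/0.013)·315.6·6.01^(2/3)·√0.0091 = 11380 ft³/s.
Channel B: Flow area A = b·y = 20.2 × 5.53 = 111.7 ft². Wetted perimeter P = b + 2y = 20.2 + 2×5.53 = 31.26 ft. Hydraulic radius R = A/P = 111.7/31.26 = 3.573 ft. Q_B = (1.486/0.013)·111.7·3.573^(2/3)·√0.0091 = 2847 ft³/s.
The larger discharge is 11380 ft³/s and the smaller is 2847 ft³/s; the ratio is 4.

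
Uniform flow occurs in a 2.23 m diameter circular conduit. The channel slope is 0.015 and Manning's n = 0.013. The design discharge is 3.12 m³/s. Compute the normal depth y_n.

Manning's equation rearranged: A R^(2/3) = nQ / (1·√S) = 0.013 × 3.12 / (√0.015) = 0.3312.
Trying y = 0.661 m: A R^(2/3) = 0.5062 — over.
Trying y = 0.459 m: A R^(2/3) = 0.2455 — short.
Trying y = 0.533 m: A R^(2/3) = 0.3314 — matches.

y_n = 0.533 m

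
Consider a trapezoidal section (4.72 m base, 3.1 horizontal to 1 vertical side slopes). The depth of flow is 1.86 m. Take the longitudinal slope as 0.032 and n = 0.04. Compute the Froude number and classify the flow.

With bottom width b = 4.72 m and side slope z = 3.1: A = (b + zy)y = (4.72 + 3.1×1.86)×1.86 = 19.5 m²; P = b + 2y√(1+z²) = 4.72 + 2×1.86×3.257 = 16.84 m.
Hydraulic radius R = A/P = 19.5/16.84 = 1.158 m.
V = (1/n) R^(2/3) √S = (1/0.04) × 1.158^(2/3) × √0.032 = 4.933 m/s. Hydraulic depth D_h = A/T = 19.5/16.25 = 1.2 m.
Froude number Fr = V/√(g·D_h) = 4.933/√(9.81×1.2) = 1.44, which is greater than 1, so the flow is supercritical.

supercritical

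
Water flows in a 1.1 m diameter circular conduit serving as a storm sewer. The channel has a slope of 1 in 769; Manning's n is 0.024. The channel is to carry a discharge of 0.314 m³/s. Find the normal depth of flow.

Manning's equation rearranged: A R^(2/3) = nQ / (1·√S) = 0.024 × 0.314 / (√0.0013) = 0.209.
At y = 0.626 m: A R^(2/3) = 0.2486 — high.
At y = 0.497 m: A R^(2/3) = 0.1686 — low.
At y = 0.563 m: A R^(2/3) = 0.209 — close enough.

y_n = 0.563 m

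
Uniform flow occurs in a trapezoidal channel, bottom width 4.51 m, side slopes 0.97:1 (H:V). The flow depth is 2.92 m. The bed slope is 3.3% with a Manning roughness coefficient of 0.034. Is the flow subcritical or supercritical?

With bottom width b = 4.51 m and side slope z = 0.97: A = (b + zy)y = (4.51 + 0.97×2.92)×2.92 = 21.44 m²; P = b + 2y√(1+z²) = 4.51 + 2×2.92×1.393 = 12.65 m.
Hydraulic radius R = A/P = 21.44/12.65 = 1.695 m.
V = (1/n) R^(2/3) √S = (1/0.034) × 1.695^(2/3) × √0.033 = 7.597 m/s. Hydraulic depth D_h = A/T = 21.44/10.17 = 2.107 m.
Froude number Fr = V/√(g·D_h) = 7.597/√(9.81×2.107) = 1.67, which is greater than 1, so the flow is supercritical.

supercritical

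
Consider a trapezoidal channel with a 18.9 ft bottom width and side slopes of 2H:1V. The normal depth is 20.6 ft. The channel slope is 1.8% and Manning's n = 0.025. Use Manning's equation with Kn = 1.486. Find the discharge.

With bottom width b = 18.9 ft and side slope z = 2: A = (b + zy)y = (18.9 + 2×20.6)×20.6 = 1238 ft²; P = b + 2y√(1+z²) = 18.9 + 2×20.6×2.236 = 111 ft.
Hydraulic radius R = A/P = 1238/111 = 11.15 ft.
Manning's equation: Q = (1.486/n) A R^(2/3) S^(1/2) = (1.486/0.025) × 1238 × 11.15^(2/3) × 0.018^(1/2) = 49300 ft³/s.

Q = 49300 ft³/s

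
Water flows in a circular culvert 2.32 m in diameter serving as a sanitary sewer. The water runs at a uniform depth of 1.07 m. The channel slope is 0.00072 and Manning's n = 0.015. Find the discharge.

Q = 2.29 m³/s

For a circular section of diameter D = 2.32 m at depth y = 1.07 m, the central angle is θ = 2 arccos(1 − 2y/D) = 2.986 rad. Then A = (D²/8)(θ − sin θ) = 1.905 m² and P = Dθ/2 = 3.464 m.
Hydraulic radius R = A/P = 1.905/3.464 = 0.55 m.
Manning's equation: Q = (1/n) A R^(2/3) S^(1/2) = (1/0.015) × 1.905 × 0.55^(2/3) × 0.00072^(1/2) = 2.29 m³/s.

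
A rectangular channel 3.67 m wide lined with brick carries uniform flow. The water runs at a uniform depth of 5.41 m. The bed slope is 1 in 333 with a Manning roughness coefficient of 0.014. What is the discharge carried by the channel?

Flow area A = b·y = 3.67 × 5.41 = 19.85 m². Wetted perimeter P = b + 2y = 3.67 + 2×5.41 = 14.49 m.
Hydraulic radius R = A/P = 19.85/14.49 = 1.37 m.
Manning's equation: Q = (1/n) A R^(2/3) S^(1/2) = (1/0.014) × 19.85 × 1.37^(2/3) × 0.003003^(1/2) = 95.9 m³/s.

Q = 95.9 m³/s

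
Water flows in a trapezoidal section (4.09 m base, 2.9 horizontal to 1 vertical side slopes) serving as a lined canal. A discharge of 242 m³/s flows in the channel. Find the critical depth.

At critical depth, Q² T / (g A³) = 1, i.e. A³/T = Q²/g = 242²/9.81 = 5970.
Try y = 2.55 m: A³/T = 1330 — short.
Try y = 4.28 m: A³/T = 12190 — over.
Try y = 3.63 m: A³/T = 5941 — matches.

y_c = 3.63 m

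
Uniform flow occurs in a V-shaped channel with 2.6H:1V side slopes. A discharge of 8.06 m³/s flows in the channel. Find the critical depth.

At critical depth, Q² T / (g A³) = 1, i.e. A³/T = Q²/g = 8.06²/9.81 = 6.622.
At y = 1.31 m: A³/T = 13.04 — high.
At y = 1.14 m: A³/T = 6.508 — matches.

y_c = 1.14 m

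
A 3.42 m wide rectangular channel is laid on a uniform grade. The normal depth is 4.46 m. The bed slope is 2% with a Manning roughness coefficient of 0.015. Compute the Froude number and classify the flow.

supercritical

Flow area A = b·y = 3.42 × 4.46 = 15.25 m². Wetted perimeter P = b + 2y = 3.42 + 2×4.46 = 12.34 m.
Hydraulic radius R = A/P = 15.25/12.34 = 1.236 m.
V = (1/n) R^(2/3) √S = (1/0.015) × 1.236^(2/3) × √0.02 = 10.86 m/s. Hydraulic depth D_h = A/T = 15.25/3.42 = 4.46 m.
Froude number Fr = V/√(g·D_h) = 10.86/√(9.81×4.46) = 1.64, which is greater than 1, so the flow is supercritical.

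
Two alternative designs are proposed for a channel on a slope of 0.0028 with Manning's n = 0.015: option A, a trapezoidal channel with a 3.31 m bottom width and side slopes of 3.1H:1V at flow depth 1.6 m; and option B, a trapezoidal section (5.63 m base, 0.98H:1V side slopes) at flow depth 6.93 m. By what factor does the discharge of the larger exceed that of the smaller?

15.2

Channel A: With bottom width b = 3.31 m and side slope z = 3.1: A = (b + zy)y = (3.31 + 3.1×1.6)×1.6 = 13.23 m²; P = b + 2y√(1+z²) = 3.31 + 2×1.6×3.257 = 13.73 m. Hydraulic radius R = A/P = 13.23/13.73 = 0.9635 m. Q_A = (1/0.015)·13.23·0.9635^(2/3)·√0.0028 = 45.54 m³/s.
Channel B: With bottom width b = 5.63 m and side slope z = 0.98: A = (b + zy)y = (5.63 + 0.98×6.93)×6.93 = 86.08 m²; P = b + 2y√(1+z²) = 5.63 + 2×6.93×1.4 = 25.04 m. Hydraulic radius R = A/P = 86.08/25.04 = 3.438 m. Q_B = (1/0.015)·86.08·3.438^(2/3)·√0.0028 = 691.8 m³/s.
The larger discharge is 691.8 m³/s and the smaller is 45.54 m³/s; the ratio is 15.2.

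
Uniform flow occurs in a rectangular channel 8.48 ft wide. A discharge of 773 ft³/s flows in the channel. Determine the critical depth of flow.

y_c = 6.37 ft

For a rectangular channel, critical depth y_c = (q²/g)^(1/3) where q = Q/b = 773/8.48 = 91.16 ft²/s.
So y_c = (91.16²/32.2)^(1/3) = 6.37 ft.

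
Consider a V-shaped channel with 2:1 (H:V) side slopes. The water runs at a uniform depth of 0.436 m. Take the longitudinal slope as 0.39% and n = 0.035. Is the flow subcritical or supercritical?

For a triangular section with side slope z = 2: A = zy² = 2×0.436² = 0.3802 m²; P = 2y√(1+z²) = 2×0.436×2.236 = 1.95 m.
Hydraulic radius R = A/P = 0.3802/1.95 = 0.195 m.
V = (1/n) R^(2/3) √S = (1/0.035) × 0.195^(2/3) × √0.0039 = 0.6 m/s. Hydraulic depth D_h = A/T = 0.3802/1.744 = 0.218 m.
Froude number Fr = V/√(g·D_h) = 0.6/√(9.81×0.218) = 0.41, which is less than 1, so the flow is subcritical.

subcritical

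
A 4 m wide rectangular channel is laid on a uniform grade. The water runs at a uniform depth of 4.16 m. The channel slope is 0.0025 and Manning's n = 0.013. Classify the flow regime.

subcritical

Flow area A = b·y = 4 × 4.16 = 16.64 m². Wetted perimeter P = b + 2y = 4 + 2×4.16 = 12.32 m.
Hydraulic radius R = A/P = 16.64/12.32 = 1.351 m.
V = (1/n) R^(2/3) √S = (1/0.013) × 1.351^(2/3) × √0.0025 = 4.7 m/s. Hydraulic depth D_h = A/T = 16.64/4 = 4.16 m.
Froude number Fr = V/√(g·D_h) = 4.7/√(9.81×4.16) = 0.736, which is less than 1, so the flow is subcritical.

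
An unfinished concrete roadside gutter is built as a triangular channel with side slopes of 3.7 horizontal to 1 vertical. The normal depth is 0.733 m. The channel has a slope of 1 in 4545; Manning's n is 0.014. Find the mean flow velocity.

For a triangular section with side slope z = 3.7: A = zy² = 3.7×0.733² = 1.988 m²; P = 2y√(1+z²) = 2×0.733×3.833 = 5.619 m.
Hydraulic radius R = A/P = 1.988/5.619 = 0.3538 m.
From Manning's equation, V = (1/n) R^(2/3) S^(1/2) = (1/0.014) × 0.3538^(2/3) × 0.00022^(1/2) = 0.53 m/s.

V = 0.53 m/s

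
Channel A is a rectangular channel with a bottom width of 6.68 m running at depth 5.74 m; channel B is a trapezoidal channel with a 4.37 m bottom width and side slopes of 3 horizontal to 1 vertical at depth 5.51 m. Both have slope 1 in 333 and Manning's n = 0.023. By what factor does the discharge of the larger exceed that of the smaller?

Channel A: Flow area A = b·y = 6.68 × 5.74 = 38.34 m². Wetted perimeter P = b + 2y = 6.68 + 2×5.74 = 18.16 m. Hydraulic radius R = A/P = 38.34/18.16 = 2.111 m. Q_A = (1/0.023)·38.34·2.111^(2/3)·√0.003003 = 150.4 m³/s.
Channel B: With bottom width b = 4.37 m and side slope z = 3: A = (b + zy)y = (4.37 + 3×5.51)×5.51 = 115.2 m²; P = b + 2y√(1+z²) = 4.37 + 2×5.51×3.162 = 39.22 m. Hydraulic radius R = A/P = 115.2/39.22 = 2.936 m. Q_B = (1/0.023)·115.2·2.936^(2/3)·√0.003003 = 562.6 m³/s.
The larger discharge is 562.6 m³/s and the smaller is 150.4 m³/s; the ratio is 3.74.

3.74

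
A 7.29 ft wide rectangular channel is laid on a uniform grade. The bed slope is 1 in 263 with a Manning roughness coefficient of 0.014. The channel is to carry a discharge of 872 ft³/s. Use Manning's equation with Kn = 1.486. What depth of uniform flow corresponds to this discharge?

y_n = 9.57 ft

Manning's equation rearranged: A R^(2/3) = nQ / (1.486·√S) = 0.014 × 872 / (1.486 × √0.003802) = 133.2.
Trying y = 6.74 ft: A R^(2/3) = 87.23 — short.
Trying y = 11.8 ft: A R^(2/3) = 170.3 — over.
Trying y = 9.57 ft: A R^(2/3) = 133.3 — close enough.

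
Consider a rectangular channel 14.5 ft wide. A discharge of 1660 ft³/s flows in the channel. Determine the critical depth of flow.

For a rectangular channel, critical depth y_c = (q²/g)^(1/3) where q = Q/b = 1660/14.5 = 114.5 ft²/s.
So y_c = (114.5²/32.2)^(1/3) = 7.41 ft.

y_c = 7.41 ft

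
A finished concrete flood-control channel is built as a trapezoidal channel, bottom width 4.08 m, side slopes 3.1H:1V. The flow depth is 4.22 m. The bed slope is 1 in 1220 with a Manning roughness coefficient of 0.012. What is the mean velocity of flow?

With bottom width b = 4.08 m and side slope z = 3.1: A = (b + zy)y = (4.08 + 3.1×4.22)×4.22 = 72.42 m²; P = b + 2y√(1+z²) = 4.08 + 2×4.22×3.257 = 31.57 m.
Hydraulic radius R = A/P = 72.42/31.57 = 2.294 m.
From Manning's equation, V = (1/n) R^(2/3) S^(1/2) = (1/0.012) × 2.294^(2/3) × 0.0008197^(1/2) = 4.15 m/s.

V = 4.15 m/s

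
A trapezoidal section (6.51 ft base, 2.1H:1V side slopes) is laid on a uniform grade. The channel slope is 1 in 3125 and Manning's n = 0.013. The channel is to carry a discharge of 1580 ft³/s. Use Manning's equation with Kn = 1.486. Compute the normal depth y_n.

y_n = 9.73 ft

Manning's equation rearranged: A R^(2/3) = nQ / (1.486·√S) = 0.013 × 1580 / (1.486 × √0.00032) = 772.7.
Trying y = 11 ft: A R^(2/3) = 1033 — too large.
Trying y = 9.73 ft: A R^(2/3) = 773 — ≈ 772.7.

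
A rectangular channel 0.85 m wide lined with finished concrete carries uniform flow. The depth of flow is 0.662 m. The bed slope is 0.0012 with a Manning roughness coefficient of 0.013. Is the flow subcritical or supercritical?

subcritical

Flow area A = b·y = 0.85 × 0.662 = 0.5627 m². Wetted perimeter P = b + 2y = 0.85 + 2×0.662 = 2.174 m.
Hydraulic radius R = A/P = 0.5627/2.174 = 0.2588 m.
V = (1/n) R^(2/3) √S = (1/0.013) × 0.2588^(2/3) × √0.0012 = 1.082 m/s. Hydraulic depth D_h = A/T = 0.5627/0.85 = 0.662 m.
Froude number Fr = V/√(g·D_h) = 1.082/√(9.81×0.662) = 0.425, which is less than 1, so the flow is subcritical.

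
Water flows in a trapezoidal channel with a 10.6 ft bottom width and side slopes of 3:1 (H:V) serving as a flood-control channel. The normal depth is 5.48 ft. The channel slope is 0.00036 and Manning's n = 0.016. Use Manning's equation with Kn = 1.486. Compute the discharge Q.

Q = 576 ft³/s

With bottom width b = 10.6 ft and side slope z = 3: A = (b + zy)y = (10.6 + 3×5.48)×5.48 = 148.2 ft²; P = b + 2y√(1+z²) = 10.6 + 2×5.48×3.162 = 45.26 ft.
Hydraulic radius R = A/P = 148.2/45.26 = 3.274 ft.
Manning's equation: Q = (1.486/n) A R^(2/3) S^(1/2) = (1.486/0.016) × 148.2 × 3.274^(2/3) × 0.00036^(1/2) = 576 ft³/s.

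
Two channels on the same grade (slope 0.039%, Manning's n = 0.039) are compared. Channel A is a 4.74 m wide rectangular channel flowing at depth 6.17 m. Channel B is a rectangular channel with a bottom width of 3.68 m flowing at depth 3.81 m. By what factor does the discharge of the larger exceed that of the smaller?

2.59

Channel A: Flow area A = b·y = 4.74 × 6.17 = 29.25 m². Wetted perimeter P = b + 2y = 4.74 + 2×6.17 = 17.08 m. Hydraulic radius R = A/P = 29.25/17.08 = 1.712 m. Q_A = (1/0.039)·29.25·1.712^(2/3)·√0.00039 = 21.2 m³/s.
Channel B: Flow area A = b·y = 3.68 × 3.81 = 14.02 m². Wetted perimeter P = b + 2y = 3.68 + 2×3.81 = 11.3 m. Hydraulic radius R = A/P = 14.02/11.3 = 1.241 m. Q_B = (1/0.039)·14.02·1.241^(2/3)·√0.00039 = 8.198 m³/s.
The larger discharge is 21.2 m³/s and the smaller is 8.198 m³/s; the ratio is 2.59.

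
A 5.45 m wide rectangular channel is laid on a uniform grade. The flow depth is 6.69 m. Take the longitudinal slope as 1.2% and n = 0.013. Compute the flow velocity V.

V = 13.1 m/s

Flow area A = b·y = 5.45 × 6.69 = 36.46 m². Wetted perimeter P = b + 2y = 5.45 + 2×6.69 = 18.83 m.
Hydraulic radius R = A/P = 36.46/18.83 = 1.936 m.
From Manning's equation, V = (1/n) R^(2/3) S^(1/2) = (1/0.013) × 1.936^(2/3) × 0.012^(1/2) = 13.1 m/s.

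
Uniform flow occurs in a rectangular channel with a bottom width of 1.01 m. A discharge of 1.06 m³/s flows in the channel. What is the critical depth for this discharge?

y_c = 0.482 m

For a rectangular channel, critical depth y_c = (q²/g)^(1/3) where q = Q/b = 1.06/1.01 = 1.05 m²/s.
So y_c = (1.05²/9.81)^(1/3) = 0.482 m.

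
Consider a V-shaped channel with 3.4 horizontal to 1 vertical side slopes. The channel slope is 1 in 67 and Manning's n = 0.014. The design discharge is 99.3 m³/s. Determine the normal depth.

Manning's equation rearranged: A R^(2/3) = nQ / (1·√S) = 0.014 × 99.3 / (√0.01493) = 11.38.
Try y = 2.41 m: A R^(2/3) = 21.75 — over.
Try y = 1.89 m: A R^(2/3) = 11.38 — close enough.

y_n = 1.89 m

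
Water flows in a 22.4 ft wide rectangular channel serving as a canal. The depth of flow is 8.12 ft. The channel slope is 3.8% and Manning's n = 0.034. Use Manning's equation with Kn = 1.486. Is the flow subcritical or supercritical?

supercritical

Flow area A = b·y = 22.4 × 8.12 = 181.9 ft². Wetted perimeter P = b + 2y = 22.4 + 2×8.12 = 38.64 ft.
Hydraulic radius R = A/P = 181.9/38.64 = 4.707 ft.
V = (1.486/n) R^(2/3) √S = (1.486/0.034) × 4.707^(2/3) × √0.038 = 23.93 ft/s. Hydraulic depth D_h = A/T = 181.9/22.4 = 8.12 ft.
Froude number Fr = V/√(g·D_h) = 23.93/√(32.2×8.12) = 1.48, which is greater than 1, so the flow is supercritical.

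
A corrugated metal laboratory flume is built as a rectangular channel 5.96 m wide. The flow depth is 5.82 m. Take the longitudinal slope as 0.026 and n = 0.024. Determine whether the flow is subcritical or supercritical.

supercritical

Flow area A = b·y = 5.96 × 5.82 = 34.69 m². Wetted perimeter P = b + 2y = 5.96 + 2×5.82 = 17.6 m.
Hydraulic radius R = A/P = 34.69/17.6 = 1.971 m.
V = (1/n) R^(2/3) √S = (1/0.024) × 1.971^(2/3) × √0.026 = 10.56 m/s. Hydraulic depth D_h = A/T = 34.69/5.96 = 5.82 m.
Froude number Fr = V/√(g·D_h) = 10.56/√(9.81×5.82) = 1.4, which is greater than 1, so the flow is supercritical.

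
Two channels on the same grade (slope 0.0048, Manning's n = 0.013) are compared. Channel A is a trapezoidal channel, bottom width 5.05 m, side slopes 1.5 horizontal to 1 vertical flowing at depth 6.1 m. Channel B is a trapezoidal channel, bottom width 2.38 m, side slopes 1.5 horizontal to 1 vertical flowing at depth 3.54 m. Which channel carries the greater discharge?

Channel A: With bottom width b = 5.05 m and side slope z = 1.5: A = (b + zy)y = (5.05 + 1.5×6.1)×6.1 = 86.62 m²; P = b + 2y√(1+z²) = 5.05 + 2×6.1×1.803 = 27.04 m. Hydraulic radius R = A/P = 86.62/27.04 = 3.203 m. Q_A = (1/0.013)·86.62·3.203^(2/3)·√0.0048 = 1003 m³/s.
Channel B: With bottom width b = 2.38 m and side slope z = 1.5: A = (b + zy)y = (2.38 + 1.5×3.54)×3.54 = 27.22 m²; P = b + 2y√(1+z²) = 2.38 + 2×3.54×1.803 = 15.14 m. Hydraulic radius R = A/P = 27.22/15.14 = 1.798 m. Q_B = (1/0.013)·27.22·1.798^(2/3)·√0.0048 = 214.5 m³/s.
Q_A = 1003 m³/s vs Q_B = 214.5 m³/s, so channel A carries more.

channel A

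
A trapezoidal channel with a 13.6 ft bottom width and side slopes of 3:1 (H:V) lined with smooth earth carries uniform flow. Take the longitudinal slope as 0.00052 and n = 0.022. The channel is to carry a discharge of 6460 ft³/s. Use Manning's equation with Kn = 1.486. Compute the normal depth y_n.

Manning's equation rearranged: A R^(2/3) = nQ / (1.486·√S) = 0.022 × 6460 / (1.486 × √0.00052) = 4194.
Try y = 12.8 ft: A R^(2/3) = 2445 — too small.
Try y = 17.9 ft: A R^(2/3) = 5404 — too large.
Try y = 16.1 ft: A R^(2/3) = 4194 — close enough.

y_n = 16.1 ft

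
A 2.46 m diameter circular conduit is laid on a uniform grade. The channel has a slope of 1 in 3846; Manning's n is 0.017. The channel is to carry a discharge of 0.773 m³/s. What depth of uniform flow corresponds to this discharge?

Manning's equation rearranged: A R^(2/3) = nQ / (1·√S) = 0.017 × 0.773 / (√0.00026) = 0.815.
At y = 1.02 m: A R^(2/3) = 1.237 — too large.
At y = 0.564 m: A R^(2/3) = 0.3963 — too small.
At y = 0.815 m: A R^(2/3) = 0.8145 — close enough.

y_n = 0.815 m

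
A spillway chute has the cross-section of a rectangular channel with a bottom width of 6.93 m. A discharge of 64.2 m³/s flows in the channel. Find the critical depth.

y_c = 2.06 m

For a rectangular channel, critical depth y_c = (q²/g)^(1/3) where q = Q/b = 64.2/6.93 = 9.264 m²/s.
So y_c = (9.264²/9.81)^(1/3) = 2.06 m.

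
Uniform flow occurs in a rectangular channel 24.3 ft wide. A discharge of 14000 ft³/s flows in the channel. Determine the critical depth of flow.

y_c = 21.8 ft

For a rectangular channel, critical depth y_c = (q²/g)^(1/3) where q = Q/b = 14000/24.3 = 576.1 ft²/s.
So y_c = (576.1²/32.2)^(1/3) = 21.8 ft.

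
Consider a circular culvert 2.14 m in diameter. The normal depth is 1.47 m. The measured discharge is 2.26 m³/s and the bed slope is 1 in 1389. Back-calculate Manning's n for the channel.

For a circular section of diameter D = 2.14 m at depth y = 1.47 m, the central angle is θ = 2 arccos(1 − 2y/D) = 3.908 rad. Then A = (D²/8)(θ − sin θ) = 2.634 m² and P = Dθ/2 = 4.181 m.
Hydraulic radius R = A/P = 2.634/4.181 = 0.6299 m.
Rearranging Manning's equation: n = (1/Q) A R^(2/3) S^(1/2) = (1/2.26) × 2.634 × 0.6299^(2/3) × √0.0007199 = 0.023.

n = 0.023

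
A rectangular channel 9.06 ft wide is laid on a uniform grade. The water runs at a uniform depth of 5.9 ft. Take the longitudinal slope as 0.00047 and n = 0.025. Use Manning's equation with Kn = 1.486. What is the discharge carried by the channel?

Flow area A = b·y = 9.06 × 5.9 = 53.45 ft². Wetted perimeter P = b + 2y = 9.06 + 2×5.9 = 20.86 ft.
Hydraulic radius R = A/P = 53.45/20.86 = 2.563 ft.
Manning's equation: Q = (1.486/n) A R^(2/3) S^(1/2) = (1.486/0.025) × 53.45 × 2.563^(2/3) × 0.00047^(1/2) = 129 ft³/s.

Q = 129 ft³/s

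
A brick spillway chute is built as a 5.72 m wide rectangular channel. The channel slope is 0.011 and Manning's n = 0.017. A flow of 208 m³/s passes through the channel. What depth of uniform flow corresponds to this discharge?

Manning's equation rearranged: A R^(2/3) = nQ / (1·√S) = 0.017 × 208 / (√0.011) = 33.71.
At y = 5.31 m: A R^(2/3) = 45.92 — over.
At y = 3.39 m: A R^(2/3) = 25.98 — short.
At y = 4.15 m: A R^(2/3) = 33.72 — close enough.

y_n = 4.15 m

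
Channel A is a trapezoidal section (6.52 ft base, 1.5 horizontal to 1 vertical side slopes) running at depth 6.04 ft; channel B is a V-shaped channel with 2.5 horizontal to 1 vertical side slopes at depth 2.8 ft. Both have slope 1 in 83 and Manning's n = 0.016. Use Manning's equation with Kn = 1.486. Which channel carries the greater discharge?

Channel A: With bottom width b = 6.52 ft and side slope z = 1.5: A = (b + zy)y = (6.52 + 1.5×6.04)×6.04 = 94.1 ft²; P = b + 2y√(1+z²) = 6.52 + 2×6.04×1.803 = 28.3 ft. Hydraulic radius R = A/P = 94.1/28.3 = 3.325 ft. Q_A = (1.486/0.016)·94.1·3.325^(2/3)·√0.01205 = 2137 ft³/s.
Channel B: For a triangular section with side slope z = 2.5: A = zy² = 2.5×2.8² = 19.6 ft²; P = 2y√(1+z²) = 2×2.8×2.693 = 15.08 ft. Hydraulic radius R = A/P = 19.6/15.08 = 1.3 ft. Q_B = (1.486/0.016)·19.6·1.3^(2/3)·√0.01205 = 238 ft³/s.
Q_A = 2137 ft³/s vs Q_B = 238 ft³/s, so channel A carries more.

channel A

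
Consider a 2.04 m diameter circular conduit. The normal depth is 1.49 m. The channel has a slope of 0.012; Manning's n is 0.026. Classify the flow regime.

For a circular section of diameter D = 2.04 m at depth y = 1.49 m, the central angle is θ = 2 arccos(1 − 2y/D) = 4.099 rad. Then A = (D²/8)(θ − sin θ) = 2.558 m² and P = Dθ/2 = 4.181 m.
Hydraulic radius R = A/P = 2.558/4.181 = 0.6118 m.
V = (1/n) R^(2/3) √S = (1/0.026) × 0.6118^(2/3) × √0.012 = 3.036 m/s. Hydraulic depth D_h = A/T = 2.558/1.811 = 1.413 m.
Froude number Fr = V/√(g·D_h) = 3.036/√(9.81×1.413) = 0.816, which is less than 1, so the flow is subcritical.

subcritical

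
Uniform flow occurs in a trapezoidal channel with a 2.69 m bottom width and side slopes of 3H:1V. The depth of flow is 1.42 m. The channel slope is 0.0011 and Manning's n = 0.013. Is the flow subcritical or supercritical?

subcritical

With bottom width b = 2.69 m and side slope z = 3: A = (b + zy)y = (2.69 + 3×1.42)×1.42 = 9.869 m²; P = b + 2y√(1+z²) = 2.69 + 2×1.42×3.162 = 11.67 m.
Hydraulic radius R = A/P = 9.869/11.67 = 0.8456 m.
V = (1/n) R^(2/3) √S = (1/0.013) × 0.8456^(2/3) × √0.0011 = 2.281 m/s. Hydraulic depth D_h = A/T = 9.869/11.21 = 0.8804 m.
Froude number Fr = V/√(g·D_h) = 2.281/√(9.81×0.8804) = 0.776, which is less than 1, so the flow is subcritical.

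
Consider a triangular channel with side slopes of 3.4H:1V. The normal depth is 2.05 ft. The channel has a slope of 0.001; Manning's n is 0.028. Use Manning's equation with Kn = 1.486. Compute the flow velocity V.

For a triangular section with side slope z = 3.4: A = zy² = 3.4×2.05² = 14.29 ft²; P = 2y√(1+z²) = 2×2.05×3.544 = 14.53 ft.
Hydraulic radius R = A/P = 14.29/14.53 = 0.9833 ft.
From Manning's equation, V = (1.486/n) R^(2/3) S^(1/2) = (1.486/0.028) × 0.9833^(2/3) × 0.001^(1/2) = 1.66 ft/s.

V = 1.66 ft/s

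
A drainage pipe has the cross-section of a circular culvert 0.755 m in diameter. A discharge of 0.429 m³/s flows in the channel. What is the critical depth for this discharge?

At critical depth, Q² T / (g A³) = 1, i.e. A³/T = Q²/g = 0.429²/9.81 = 0.01876.
Trying y = 0.31 m: A³/T = 0.006989 — too small.
Trying y = 0.492 m: A³/T = 0.04099 — too large.
Trying y = 0.401 m: A³/T = 0.01871 — ≈ 0.01876.

y_c = 0.401 m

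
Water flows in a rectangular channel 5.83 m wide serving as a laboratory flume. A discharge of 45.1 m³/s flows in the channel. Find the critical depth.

y_c = 1.83 m

For a rectangular channel, critical depth y_c = (q²/g)^(1/3) where q = Q/b = 45.1/5.83 = 7.736 m²/s.
So y_c = (7.736²/9.81)^(1/3) = 1.83 m.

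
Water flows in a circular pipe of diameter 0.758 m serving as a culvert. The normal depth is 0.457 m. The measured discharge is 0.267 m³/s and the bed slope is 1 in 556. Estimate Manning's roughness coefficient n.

For a circular section of diameter D = 0.758 m at depth y = 0.457 m, the central angle is θ = 2 arccos(1 − 2y/D) = 3.556 rad. Then A = (D²/8)(θ − sin θ) = 0.2843 m² and P = Dθ/2 = 1.348 m.
Hydraulic radius R = A/P = 0.2843/1.348 = 0.211 m.
Rearranging Manning's equation: n = (1/Q) A R^(2/3) S^(1/2) = (1/0.267) × 0.2843 × 0.211^(2/3) × √0.001799 = 0.016.

n = 0.016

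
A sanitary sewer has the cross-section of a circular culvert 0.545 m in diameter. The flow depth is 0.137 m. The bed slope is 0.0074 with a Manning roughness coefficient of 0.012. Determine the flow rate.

Q = 0.0613 m³/s

For a circular section of diameter D = 0.545 m at depth y = 0.137 m, the central angle is θ = 2 arccos(1 − 2y/D) = 2.101 rad. Then A = (D²/8)(θ − sin θ) = 0.04596 m² and P = Dθ/2 = 0.5725 m.
Hydraulic radius R = A/P = 0.04596/0.5725 = 0.08029 m.
Manning's equation: Q = (1/n) A R^(2/3) S^(1/2) = (1/0.012) × 0.04596 × 0.08029^(2/3) × 0.0074^(1/2) = 0.0613 m³/s.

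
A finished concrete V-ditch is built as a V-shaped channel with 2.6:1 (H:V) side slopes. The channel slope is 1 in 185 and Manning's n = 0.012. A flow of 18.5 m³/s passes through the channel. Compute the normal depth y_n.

y_n = 1.28 m

Manning's equation rearranged: A R^(2/3) = nQ / (1·√S) = 0.012 × 18.5 / (√0.005405) = 3.02.
Trying y = 1.43 m: A R^(2/3) = 4.06 — too large.
Trying y = 0.938 m: A R^(2/3) = 1.319 — too small.
Trying y = 1.28 m: A R^(2/3) = 3.021 — ≈ 3.02.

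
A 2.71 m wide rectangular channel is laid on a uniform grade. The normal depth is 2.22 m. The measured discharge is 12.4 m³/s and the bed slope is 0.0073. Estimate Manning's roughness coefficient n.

Flow area A = b·y = 2.71 × 2.22 = 6.016 m². Wetted perimeter P = b + 2y = 2.71 + 2×2.22 = 7.15 m.
Hydraulic radius R = A/P = 6.016/7.15 = 0.8414 m.
Rearranging Manning's equation: n = (1/Q) A R^(2/3) S^(1/2) = (1/12.4) × 6.016 × 0.8414^(2/3) × √0.0073 = 0.0369.

n = 0.0369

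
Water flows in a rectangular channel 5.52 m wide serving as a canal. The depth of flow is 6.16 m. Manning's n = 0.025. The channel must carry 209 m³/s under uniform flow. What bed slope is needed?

Flow area A = b·y = 5.52 × 6.16 = 34 m². Wetted perimeter P = b + 2y = 5.52 + 2×6.16 = 17.84 m.
Hydraulic radius R = A/P = 34/17.84 = 1.906 m.
From Manning's equation, S = [nQ / (1 A R^(2/3))]² = [0.025 × 209 / (1 × 34 × 1.906^(2/3))]² = 0.00999.

S = 0.00999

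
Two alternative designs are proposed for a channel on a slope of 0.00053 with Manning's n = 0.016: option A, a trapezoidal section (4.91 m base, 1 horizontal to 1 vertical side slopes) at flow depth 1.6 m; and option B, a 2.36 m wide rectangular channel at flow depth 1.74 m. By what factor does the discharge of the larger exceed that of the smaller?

Channel A: With bottom width b = 4.91 m and side slope z = 1: A = (b + zy)y = (4.91 + 1×1.6)×1.6 = 10.42 m²; P = b + 2y√(1+z²) = 4.91 + 2×1.6×1.414 = 9.435 m. Hydraulic radius R = A/P = 10.42/9.435 = 1.104 m. Q_A = (1/0.016)·10.42·1.104^(2/3)·√0.00053 = 16.01 m³/s.
Channel B: Flow area A = b·y = 2.36 × 1.74 = 4.106 m². Wetted perimeter P = b + 2y = 2.36 + 2×1.74 = 5.84 m. Hydraulic radius R = A/P = 4.106/5.84 = 0.7032 m. Q_B = (1/0.016)·4.106·0.7032^(2/3)·√0.00053 = 4.672 m³/s.
The larger discharge is 16.01 m³/s and the smaller is 4.672 m³/s; the ratio is 3.43.

3.43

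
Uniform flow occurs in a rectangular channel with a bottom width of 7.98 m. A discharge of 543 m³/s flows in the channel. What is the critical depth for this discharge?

y_c = 7.79 m

For a rectangular channel, critical depth y_c = (q²/g)^(1/3) where q = Q/b = 543/7.98 = 68.05 m²/s.
So y_c = (68.05²/9.81)^(1/3) = 7.79 m.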